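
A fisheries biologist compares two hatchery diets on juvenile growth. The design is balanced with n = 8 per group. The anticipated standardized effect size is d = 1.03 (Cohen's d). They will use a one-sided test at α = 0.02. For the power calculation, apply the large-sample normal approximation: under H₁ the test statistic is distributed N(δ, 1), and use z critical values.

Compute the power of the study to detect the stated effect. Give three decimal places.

Noncentrality parameter: δ = d·√(n/2) = 1.03 × √(8/2) = 2.0600
One-sided α = 0.02 → critical value z_{0.02} = 2.054.
Power = Φ(δ − 2.054) = Φ(0.006) = 0.5025.

Power ≈ 0.502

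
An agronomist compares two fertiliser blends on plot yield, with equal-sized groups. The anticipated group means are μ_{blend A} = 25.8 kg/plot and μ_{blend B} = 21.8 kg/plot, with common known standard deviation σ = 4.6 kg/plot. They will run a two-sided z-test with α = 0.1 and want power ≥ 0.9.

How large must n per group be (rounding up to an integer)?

Standardized effect: d = |μ_{blend A} − μ_{blend B}| / σ = |25.8 − 21.8| / 4.6 = 0.8696
For power 0.9 need Φ(δ − z_{0.05}) = 0.9, so δ = z_{0.05} + z_{0.10} = 1.645 + 1.282 = 2.926.
(Ignoring the negligible lower-tail rejection probability gives the usual closed-form inversion.)
δ = d·√(n/2) ⇒ n = 2(δ/d)² = 2 × (2.926 / 0.8696)² = 22.65.
Rounding up, n = 23 per group.

n = 23 per group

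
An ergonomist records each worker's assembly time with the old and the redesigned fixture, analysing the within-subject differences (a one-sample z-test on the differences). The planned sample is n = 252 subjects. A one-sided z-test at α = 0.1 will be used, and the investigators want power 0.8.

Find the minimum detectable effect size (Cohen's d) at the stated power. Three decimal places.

Need Φ(δ − 1.282) = 0.8, so δ = 1.282 + 0.842 = 2.123.
δ = d·√n ⇒ d = δ/√n = 2.123/√252 = 0.1337.

d ≈ 0.134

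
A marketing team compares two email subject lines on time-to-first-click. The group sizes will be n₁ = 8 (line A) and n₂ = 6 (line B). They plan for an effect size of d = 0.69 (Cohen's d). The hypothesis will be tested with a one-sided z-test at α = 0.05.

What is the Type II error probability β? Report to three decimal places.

Noncentrality parameter: δ = d / √(1/n₁ + 1/n₂) = 0.69 / √(1/8 + 1/6) = 1.2776
One-sided α = 0.05 → critical value z_{0.05} = 1.645.
Power = P(Z > 1.645 − δ) = Φ(-0.367) = 0.3567.
Type II error: β = 1 − power = 1 − 0.3567 = 0.6433.

β ≈ 0.643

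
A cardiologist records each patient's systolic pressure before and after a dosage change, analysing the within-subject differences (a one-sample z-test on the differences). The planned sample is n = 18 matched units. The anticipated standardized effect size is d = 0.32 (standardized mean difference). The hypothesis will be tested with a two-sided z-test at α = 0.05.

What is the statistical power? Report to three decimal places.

Power ≈ 0.274

Noncentrality parameter: δ = d·√n = 0.32 × √18 = 1.3576
Two-sided α = 0.05 → critical value z_{0.025} = 1.960.
Power = Φ(δ − 1.960) + Φ(−δ − 1.960) = Φ(-0.602) + Φ(-3.318) = 0.2735 + 0.0005 = 0.2739.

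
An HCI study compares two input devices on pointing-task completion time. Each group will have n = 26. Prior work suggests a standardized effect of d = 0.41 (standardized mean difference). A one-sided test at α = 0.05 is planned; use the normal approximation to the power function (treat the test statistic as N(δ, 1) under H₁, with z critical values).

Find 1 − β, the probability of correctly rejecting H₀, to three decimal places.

Power ≈ 0.434

Noncentrality parameter: δ = d·√(n/2) = 0.41 × √(26/2) = 1.4783
One-sided α = 0.05 → critical value z_{0.05} = 1.645.
Power = Φ(δ − 1.645) = Φ(-0.167) = 0.4339.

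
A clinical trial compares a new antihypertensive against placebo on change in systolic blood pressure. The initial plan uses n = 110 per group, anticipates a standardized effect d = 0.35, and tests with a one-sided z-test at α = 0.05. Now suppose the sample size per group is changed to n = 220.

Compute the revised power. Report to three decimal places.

With n = 220 per group: δ = d·√(n/2) = 0.35 × √(220/2) = 3.6708. Critical value z_{0.05} = 1.645.
Revised power = P(Z > 1.645 − δ) = Φ(2.026) = 0.9786.

Power ≈ 0.979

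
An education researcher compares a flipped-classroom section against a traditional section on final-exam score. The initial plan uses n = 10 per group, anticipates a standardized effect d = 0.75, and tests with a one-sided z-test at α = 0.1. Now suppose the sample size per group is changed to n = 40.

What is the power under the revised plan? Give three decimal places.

With n = 40 per group: δ = d·√(n/2) = 0.75 × √(40/2) = 3.3541. Critical value z_{0.1} = 1.282.
Revised power = P(Z > 1.282 − δ) = Φ(2.073) = 0.9809.

Power ≈ 0.981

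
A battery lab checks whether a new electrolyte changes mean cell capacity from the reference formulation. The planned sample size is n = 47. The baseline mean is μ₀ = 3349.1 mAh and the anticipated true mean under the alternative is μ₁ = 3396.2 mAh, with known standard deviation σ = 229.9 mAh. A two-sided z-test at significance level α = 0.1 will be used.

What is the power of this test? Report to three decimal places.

Power ≈ 0.406

Standardized effect: d = |μ₁ − μ₀| / σ = |3396.2 − 3349.1| / 229.9 = 0.2049
Noncentrality parameter: λ = d·√n = 0.2049 × √47 = 1.4045
Two-sided α = 0.1 → critical value z_{0.05} = 1.645.
Power = Φ(λ − 1.645) + Φ(−λ − 1.645) = Φ(-0.240) + Φ(-3.049) = 0.4050 + 0.0011 = 0.4062.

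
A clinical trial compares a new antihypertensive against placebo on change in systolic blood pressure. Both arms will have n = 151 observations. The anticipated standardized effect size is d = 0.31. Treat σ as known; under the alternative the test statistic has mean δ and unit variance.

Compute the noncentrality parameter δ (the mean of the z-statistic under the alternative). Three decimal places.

δ ≈ 2.694

δ = d·√(n/2) = 0.31 × √(151/2) = 2.6936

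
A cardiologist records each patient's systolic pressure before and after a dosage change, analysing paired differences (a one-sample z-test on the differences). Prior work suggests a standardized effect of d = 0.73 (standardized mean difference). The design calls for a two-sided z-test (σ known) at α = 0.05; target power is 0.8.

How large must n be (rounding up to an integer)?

n = 15

For power 0.8 need Φ(δ − z_{0.025}) = 0.8, so δ = z_{0.025} + z_{0.20} = 1.960 + 0.842 = 2.802.
(Ignoring the negligible lower-tail rejection probability gives the usual closed-form inversion.)
δ = d·√n ⇒ n = (δ/d)² = (2.802 / 0.73)² = 14.73.
Round up to the next whole unit.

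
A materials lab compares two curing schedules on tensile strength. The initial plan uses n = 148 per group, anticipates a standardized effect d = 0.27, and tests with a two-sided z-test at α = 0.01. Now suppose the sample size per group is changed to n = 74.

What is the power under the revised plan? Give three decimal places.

Power ≈ 0.175

With n = 74 per group: δ = d·√(n/2) = 0.27 × √(74/2) = 1.6423. Critical value z_{0.005} = 2.576.
Revised power = Φ(δ − 2.576) + Φ(−δ − 2.576) = Φ(-0.933) + Φ(-4.218) = 0.1753 + 0.0000 = 0.1753.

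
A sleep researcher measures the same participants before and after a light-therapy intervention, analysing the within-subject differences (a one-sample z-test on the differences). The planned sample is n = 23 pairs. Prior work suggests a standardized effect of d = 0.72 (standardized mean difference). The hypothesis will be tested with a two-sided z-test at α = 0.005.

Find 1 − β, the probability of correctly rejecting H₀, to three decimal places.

Power ≈ 0.741

Noncentrality parameter: δ = d·√n = 0.72 × √23 = 3.4530
Critical value for a two-sided test at α = 0.005: z_{α/2} = 2.807.
Power = Φ(δ − 2.807) + Φ(−δ − 2.807) = Φ(0.646) + Φ(-6.260) = 0.7408 + 0.0000 = 0.7408.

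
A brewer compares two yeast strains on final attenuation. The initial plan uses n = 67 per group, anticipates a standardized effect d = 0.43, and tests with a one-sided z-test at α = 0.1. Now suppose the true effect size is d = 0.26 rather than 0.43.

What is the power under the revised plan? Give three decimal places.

Power ≈ 0.588

With d = 0.26: δ = d·√(n/2) = 0.26 × √(67/2) = 1.5049. Critical value z_{0.1} = 1.282.
Revised power = Φ(δ − 1.282) = Φ(0.223) = 0.5884.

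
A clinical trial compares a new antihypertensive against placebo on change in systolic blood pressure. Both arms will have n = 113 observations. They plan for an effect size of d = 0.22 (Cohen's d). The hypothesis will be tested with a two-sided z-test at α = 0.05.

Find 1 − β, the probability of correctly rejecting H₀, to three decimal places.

Power ≈ 0.380

Noncentrality parameter: δ = d·√(n/2) = 0.22 × √(113/2) = 1.6537
Two-sided α = 0.05 → critical value z_{0.025} = 1.960.
Power = Φ(δ − 1.960) + Φ(−δ − 1.960) = Φ(-0.306) + Φ(-3.614) = 0.3797 + 0.0002 = 0.3798.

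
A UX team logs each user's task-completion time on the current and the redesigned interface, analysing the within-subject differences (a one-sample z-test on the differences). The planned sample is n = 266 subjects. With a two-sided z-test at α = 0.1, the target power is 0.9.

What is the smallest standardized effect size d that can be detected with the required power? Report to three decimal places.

d ≈ 0.179

Need Φ(δ − 1.645) = 0.9, so δ = 1.645 + 1.282 = 2.926.
(The second rejection-region term Φ(−δ − z_{α/2}) is negligible and dropped.)
δ = d·√n ⇒ d = δ/√n = 2.926/√266 = 0.1794.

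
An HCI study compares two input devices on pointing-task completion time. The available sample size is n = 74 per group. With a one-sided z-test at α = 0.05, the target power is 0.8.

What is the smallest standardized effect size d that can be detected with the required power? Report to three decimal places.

d ≈ 0.409

Need Φ(δ − 1.645) = 0.8, so δ = 1.645 + 0.842 = 2.486.
δ = d·√(n/2) ⇒ d = δ/√(n/2) = 2.486/√(74/2) = 0.4088.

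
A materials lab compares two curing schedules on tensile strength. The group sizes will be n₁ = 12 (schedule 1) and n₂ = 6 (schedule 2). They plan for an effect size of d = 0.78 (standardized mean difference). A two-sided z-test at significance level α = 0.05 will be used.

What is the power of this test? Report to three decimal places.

Power ≈ 0.345

Noncentrality parameter: δ = d / √(1/n₁ + 1/n₂) = 0.78 / √(1/12 + 1/6) = 1.5600
Critical value for a two-sided test at α = 0.05: z_{α/2} = 1.960.
Power = Φ(δ − 1.960) + Φ(−δ − 1.960) = Φ(-0.400) + Φ(-3.520) = 0.3446 + 0.0002 = 0.3448.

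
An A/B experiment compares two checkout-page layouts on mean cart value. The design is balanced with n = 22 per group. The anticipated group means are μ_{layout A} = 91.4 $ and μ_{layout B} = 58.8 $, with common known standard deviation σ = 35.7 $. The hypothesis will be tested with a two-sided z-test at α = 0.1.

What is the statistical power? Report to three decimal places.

Standardized effect: d = |μ_{layout A} − μ_{layout B}| / σ = |91.4 − 58.8| / 35.7 = 0.9132
Noncentrality parameter: δ = d·√(n/2) = 0.9132 × √(22/2) = 3.0286
Critical value for a two-sided test at α = 0.1: z_{α/2} = 1.645.
Power = Φ(δ − 1.645) + Φ(−δ − 1.645) = Φ(1.384) + Φ(-4.673) = 0.9168 + 0.0000 = 0.9168.

Power ≈ 0.917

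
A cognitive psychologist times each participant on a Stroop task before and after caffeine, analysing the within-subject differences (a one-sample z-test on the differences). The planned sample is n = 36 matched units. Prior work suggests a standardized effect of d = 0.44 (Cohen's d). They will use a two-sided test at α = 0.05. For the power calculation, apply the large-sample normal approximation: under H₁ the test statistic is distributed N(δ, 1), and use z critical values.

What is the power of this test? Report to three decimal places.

Noncentrality parameter: δ = d·√n = 0.44 × √36 = 2.6400
Critical value for a two-sided test at α = 0.05: z_{α/2} = 1.960.
Power = Φ(δ − 1.960) + Φ(−δ − 1.960) = Φ(0.680) + Φ(-4.600) = 0.7518 + 0.0000 = 0.7518.

Power ≈ 0.752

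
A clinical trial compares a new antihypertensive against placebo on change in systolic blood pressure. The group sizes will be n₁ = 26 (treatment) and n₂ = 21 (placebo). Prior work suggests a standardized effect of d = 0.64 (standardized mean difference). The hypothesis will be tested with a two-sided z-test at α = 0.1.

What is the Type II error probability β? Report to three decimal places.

Noncentrality parameter: δ = d / √(1/n₁ + 1/n₂) = 0.64 / √(1/26 + 1/21) = 2.1814
Critical value for a two-sided test at α = 0.1: z_{α/2} = 1.645.
Power = Φ(δ − 1.645) + Φ(−δ − 1.645) = Φ(0.537) + Φ(-3.826) = 0.7042 + 0.0001 = 0.7043.
Type II error: β = 1 − power = 1 − 0.7043 = 0.2957.

β ≈ 0.296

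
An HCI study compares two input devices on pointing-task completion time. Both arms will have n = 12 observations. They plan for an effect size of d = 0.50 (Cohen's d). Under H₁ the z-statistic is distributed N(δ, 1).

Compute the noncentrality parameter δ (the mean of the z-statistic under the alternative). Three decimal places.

δ = d·√(n/2) = 0.50 × √(12/2) = 1.2247

δ ≈ 1.225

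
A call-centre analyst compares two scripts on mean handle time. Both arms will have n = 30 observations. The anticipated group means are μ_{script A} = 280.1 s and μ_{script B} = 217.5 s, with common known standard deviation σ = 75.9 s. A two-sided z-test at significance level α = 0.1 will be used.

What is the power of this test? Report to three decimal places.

Standardized effect: d = |μ_{script A} − μ_{script B}| / σ = |280.1 − 217.5| / 75.9 = 0.8248
Noncentrality parameter: δ = d·√(n/2) = 0.8248 × √(30/2) = 3.1943
Two-sided α = 0.1 → critical value z_{0.05} = 1.645.
Power = Φ(δ − 1.645) + Φ(−δ − 1.645) = Φ(1.549) + Φ(-4.839) = 0.9394 + 0.0000 = 0.9394.

Power ≈ 0.939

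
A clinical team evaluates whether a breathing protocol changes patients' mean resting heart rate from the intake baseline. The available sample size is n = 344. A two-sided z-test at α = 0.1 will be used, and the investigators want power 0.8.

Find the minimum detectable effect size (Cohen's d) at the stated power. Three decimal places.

Need Φ(δ − 1.645) = 0.8, so δ = 1.645 + 0.842 = 2.486.
(The second rejection-region term Φ(−δ − z_{α/2}) is negligible and dropped.)
δ = d·√n ⇒ d = δ/√n = 2.486/√344 = 0.1341.

d ≈ 0.134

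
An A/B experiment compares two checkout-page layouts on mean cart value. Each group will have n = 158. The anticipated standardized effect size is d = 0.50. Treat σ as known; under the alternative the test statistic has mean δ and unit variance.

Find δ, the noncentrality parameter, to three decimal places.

δ ≈ 4.444

The noncentrality parameter scales effect size by the design's sample-size factor: δ = d·√(n/2) = 0.50 × √(158/2) = 4.4441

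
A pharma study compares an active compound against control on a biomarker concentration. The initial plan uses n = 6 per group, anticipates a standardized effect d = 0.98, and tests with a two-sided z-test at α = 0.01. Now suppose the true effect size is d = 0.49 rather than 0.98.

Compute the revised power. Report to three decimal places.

Power ≈ 0.042

With d = 0.49: δ = d·√(n/2) = 0.49 × √(6/2) = 0.8487. Critical value z_{0.005} = 2.576.
Revised power = Φ(δ − 2.576) + Φ(−δ − 2.576) = Φ(-1.727) + Φ(-3.425) = 0.0421 + 0.0003 = 0.0424.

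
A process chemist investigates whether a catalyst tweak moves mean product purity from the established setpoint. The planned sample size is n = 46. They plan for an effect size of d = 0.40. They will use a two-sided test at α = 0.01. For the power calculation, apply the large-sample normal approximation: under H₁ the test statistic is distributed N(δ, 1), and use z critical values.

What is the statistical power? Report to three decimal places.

Noncentrality parameter: λ = d·√n = 0.40 × √46 = 2.7129
Critical value for a two-sided test at α = 0.01: z_{α/2} = 2.576.
Power = Φ(λ − 2.576) + Φ(−λ − 2.576) = Φ(0.137) + Φ(-5.289) = 0.5545 + 0.0000 = 0.5545.

Power ≈ 0.555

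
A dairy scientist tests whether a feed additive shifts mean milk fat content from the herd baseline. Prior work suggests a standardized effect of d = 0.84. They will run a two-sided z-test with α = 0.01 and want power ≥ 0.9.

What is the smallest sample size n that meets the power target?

For power 0.9 need Φ(δ − z_{0.005}) = 0.9, so δ = z_{0.005} + z_{0.10} = 2.576 + 1.282 = 3.857.
(The Φ(−δ − z_{α/2}) term is vanishingly small for δ > 0 and is dropped in the standard sample-size formula.)
δ = d·√n ⇒ n = (δ/d)² = (3.857 / 0.84)² = 21.09.
Round up to the next whole unit.

n = 22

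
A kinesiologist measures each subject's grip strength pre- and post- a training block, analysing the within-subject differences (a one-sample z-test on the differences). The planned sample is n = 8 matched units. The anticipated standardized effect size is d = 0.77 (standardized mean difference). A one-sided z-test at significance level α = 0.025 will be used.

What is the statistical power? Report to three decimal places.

Noncentrality parameter: δ = d·√n = 0.77 × √8 = 2.1779
One-sided α = 0.025 → critical value z_{0.025} = 1.960.
Power = Φ(δ − 1.960) = Φ(0.218) = 0.5863.

Power ≈ 0.586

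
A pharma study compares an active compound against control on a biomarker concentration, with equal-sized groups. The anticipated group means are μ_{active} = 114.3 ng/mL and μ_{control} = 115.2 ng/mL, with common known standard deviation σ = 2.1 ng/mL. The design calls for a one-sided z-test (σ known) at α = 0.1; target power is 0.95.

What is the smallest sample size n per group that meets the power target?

Standardized effect: d = |μ_{active} − μ_{control}| / σ = |114.3 − 115.2| / 2.1 = 0.4286
Set Φ(δ − 1.282) = 0.95; then δ − 1.282 = Φ⁻¹(0.95) = 1.645, giving δ = 2.926.
δ = d·√(n/2) ⇒ n = 2(δ/d)² = 2 × (2.926 / 0.4286)² = 93.25.
Rounding up, n = 94 per group.

n = 94 per group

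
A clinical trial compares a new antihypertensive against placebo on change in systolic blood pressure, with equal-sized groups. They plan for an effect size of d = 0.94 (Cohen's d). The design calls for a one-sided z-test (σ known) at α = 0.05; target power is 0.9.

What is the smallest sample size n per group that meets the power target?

For power 0.9 need Φ(δ − z_{0.05}) = 0.9, so δ = z_{0.05} + z_{0.10} = 1.645 + 1.282 = 2.926.
δ = d·√(n/2) ⇒ n = 2(δ/d)² = 2 × (2.926 / 0.94)² = 19.38.
Rounding up, n = 20 per group.

n = 20 per group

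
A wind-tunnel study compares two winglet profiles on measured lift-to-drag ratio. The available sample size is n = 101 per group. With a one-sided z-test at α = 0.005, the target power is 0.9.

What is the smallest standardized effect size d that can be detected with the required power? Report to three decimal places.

d ≈ 0.543

Need Φ(δ − 2.576) = 0.9, so δ = 2.576 + 1.282 = 3.857.
δ = d·√(n/2) ⇒ d = δ/√(n/2) = 3.857/√(101/2) = 0.5428.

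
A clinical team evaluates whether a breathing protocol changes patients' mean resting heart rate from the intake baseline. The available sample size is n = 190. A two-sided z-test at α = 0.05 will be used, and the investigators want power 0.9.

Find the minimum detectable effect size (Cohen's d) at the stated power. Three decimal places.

Need Φ(δ − 1.960) = 0.9, so δ = 1.960 + 1.282 = 3.242.
(The second rejection-region term Φ(−δ − z_{α/2}) is negligible and dropped.)
δ = d·√n ⇒ d = δ/√n = 3.242/√190 = 0.2352.

d ≈ 0.235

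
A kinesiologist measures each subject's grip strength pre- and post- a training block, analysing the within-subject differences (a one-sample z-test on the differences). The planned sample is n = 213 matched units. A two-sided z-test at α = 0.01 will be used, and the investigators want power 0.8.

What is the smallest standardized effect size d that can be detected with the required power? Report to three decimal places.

Need Φ(δ − 2.576) = 0.8, so δ = 2.576 + 0.842 = 3.417.
(The second rejection-region term Φ(−δ − z_{α/2}) is negligible and dropped.)
δ = d·√n ⇒ d = δ/√n = 3.417/√213 = 0.2342.

d ≈ 0.234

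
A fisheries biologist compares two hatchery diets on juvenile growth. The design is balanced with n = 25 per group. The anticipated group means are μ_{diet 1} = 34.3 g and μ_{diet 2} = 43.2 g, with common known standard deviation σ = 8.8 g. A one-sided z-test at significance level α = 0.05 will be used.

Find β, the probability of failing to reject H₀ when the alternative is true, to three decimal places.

Standardized effect: d = |μ_{diet 1} − μ_{diet 2}| / σ = |34.3 − 43.2| / 8.8 = 1.0114
Noncentrality parameter: δ = d·√(n/2) = 1.0114 × √(25/2) = 3.5757
One-sided α = 0.05 → critical value z_{0.05} = 1.645.
Power = P(Z > 1.645 − δ) = Φ(1.931) = 0.9732.
Type II error: β = 1 − power = 1 − 0.9732 = 0.0268.

β ≈ 0.027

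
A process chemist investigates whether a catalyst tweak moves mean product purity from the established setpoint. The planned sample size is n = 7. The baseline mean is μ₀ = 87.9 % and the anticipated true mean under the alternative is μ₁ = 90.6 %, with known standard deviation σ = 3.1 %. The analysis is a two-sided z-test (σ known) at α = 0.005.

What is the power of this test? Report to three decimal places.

Power ≈ 0.308

Standardized effect: d = |μ₁ − μ₀| / σ = |90.6 − 87.9| / 3.1 = 0.8710
Noncentrality parameter: λ = d·√n = 0.8710 × √7 = 2.3044
Critical value for a two-sided test at α = 0.005: z_{α/2} = 2.807.
Power = Φ(λ − 2.807) + Φ(−λ − 2.807) = Φ(-0.503) + Φ(-5.111) = 0.3076 + 0.0000 = 0.3076.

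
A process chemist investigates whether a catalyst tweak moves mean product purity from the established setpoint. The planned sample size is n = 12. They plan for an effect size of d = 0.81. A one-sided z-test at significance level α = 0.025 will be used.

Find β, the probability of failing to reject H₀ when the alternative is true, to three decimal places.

β ≈ 0.199

Noncentrality parameter: δ = d·√n = 0.81 × √12 = 2.8059
One-sided α = 0.025 → critical value z_{0.025} = 1.960.
Power = Φ(δ − 1.960) = Φ(0.846) = 0.8012.
Type II error: β = 1 − power = 1 − 0.8012 = 0.1988.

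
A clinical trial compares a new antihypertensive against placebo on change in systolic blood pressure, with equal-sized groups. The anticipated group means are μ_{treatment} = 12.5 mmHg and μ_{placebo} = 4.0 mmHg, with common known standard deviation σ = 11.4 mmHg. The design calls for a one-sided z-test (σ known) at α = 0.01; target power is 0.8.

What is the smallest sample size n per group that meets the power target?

n = 37 per group

Standardized effect: d = |μ_{treatment} − μ_{placebo}| / σ = |12.5 − 4.0| / 11.4 = 0.7456
Set Φ(δ − 2.326) = 0.8; then δ − 2.326 = Φ⁻¹(0.8) = 0.842, giving δ = 3.168.
δ = d·√(n/2) ⇒ n = 2(δ/d)² = 2 × (3.168 / 0.7456)² = 36.10.
Round up to the next whole unit.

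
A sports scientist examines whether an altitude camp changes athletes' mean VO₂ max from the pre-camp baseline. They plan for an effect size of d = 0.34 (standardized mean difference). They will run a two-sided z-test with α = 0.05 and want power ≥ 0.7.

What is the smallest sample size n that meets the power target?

n = 54

For power 0.7 need Φ(δ − z_{0.025}) = 0.7, so δ = z_{0.025} + z_{0.30} = 1.960 + 0.524 = 2.484.
(The Φ(−δ − z_{α/2}) term is vanishingly small for δ > 0 and is dropped in the standard sample-size formula.)
δ = d·√n ⇒ n = (δ/d)² = (2.484 / 0.34)² = 53.39.
Round up to the next whole unit.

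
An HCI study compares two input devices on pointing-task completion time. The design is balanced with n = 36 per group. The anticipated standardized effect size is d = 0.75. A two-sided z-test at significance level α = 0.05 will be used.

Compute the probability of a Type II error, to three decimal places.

β ≈ 0.111

Noncentrality parameter: δ = d·√(n/2) = 0.75 × √(36/2) = 3.1820
Two-sided α = 0.05 → critical value z_{0.025} = 1.960.
Power = Φ(δ − 1.960) + Φ(−δ − 1.960) = Φ(1.222) + Φ(-5.142) = 0.8891 + 0.0000 = 0.8891.
Type II error: β = 1 − power = 1 − 0.8891 = 0.1109.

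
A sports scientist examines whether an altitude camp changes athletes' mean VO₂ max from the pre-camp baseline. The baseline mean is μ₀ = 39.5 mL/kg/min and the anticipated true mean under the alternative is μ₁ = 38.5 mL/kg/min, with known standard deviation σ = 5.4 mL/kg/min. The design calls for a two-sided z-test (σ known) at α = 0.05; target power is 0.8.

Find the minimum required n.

Standardized effect: d = |μ₁ − μ₀| / σ = |38.5 − 39.5| / 5.4 = 0.1852
For power 0.8 need Φ(δ − z_{0.025}) = 0.8, so δ = z_{0.025} + z_{0.20} = 1.960 + 0.842 = 2.802.
(For δ > 0 the lower-tail rejection region contributes negligibly to power, so the one-term inversion is standard.)
δ = d·√n ⇒ n = (δ/d)² = (2.802 / 0.1852)² = 228.87.
Round up to the next whole unit.

n = 229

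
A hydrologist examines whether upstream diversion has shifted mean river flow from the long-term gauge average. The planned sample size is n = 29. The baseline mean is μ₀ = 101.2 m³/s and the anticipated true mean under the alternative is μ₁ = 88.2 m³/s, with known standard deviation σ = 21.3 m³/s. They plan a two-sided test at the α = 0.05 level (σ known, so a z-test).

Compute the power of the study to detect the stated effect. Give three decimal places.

Standardized effect: d = |μ₁ − μ₀| / σ = |88.2 − 101.2| / 21.3 = 0.6103
Noncentrality parameter: δ = d·√n = 0.6103 × √29 = 3.2867
Two-sided α = 0.05 → critical value z_{0.025} = 1.960.
Power = Φ(δ − 1.960) + Φ(−δ − 1.960) = Φ(1.327) + Φ(-5.247) = 0.9077 + 0.0000 = 0.9077.

Power ≈ 0.908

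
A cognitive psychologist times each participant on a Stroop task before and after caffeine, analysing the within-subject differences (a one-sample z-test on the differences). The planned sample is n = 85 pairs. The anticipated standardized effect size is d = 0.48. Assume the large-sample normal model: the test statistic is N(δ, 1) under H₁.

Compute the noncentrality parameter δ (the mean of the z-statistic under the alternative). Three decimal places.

δ ≈ 4.425

δ = d·√n = 0.48 × √85 = 4.4254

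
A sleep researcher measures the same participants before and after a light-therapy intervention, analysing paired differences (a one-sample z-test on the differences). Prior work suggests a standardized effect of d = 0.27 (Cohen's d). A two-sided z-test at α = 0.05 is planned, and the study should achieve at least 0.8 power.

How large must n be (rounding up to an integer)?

n = 108

Set Φ(δ − 1.960) = 0.8; then δ − 1.960 = Φ⁻¹(0.8) = 0.842, giving δ = 2.802.
(The Φ(−δ − z_{α/2}) term is vanishingly small for δ > 0 and is dropped in the standard sample-size formula.)
δ = d·√n ⇒ n = (δ/d)² = (2.802 / 0.27)² = 107.67.
Rounding up, n = 108.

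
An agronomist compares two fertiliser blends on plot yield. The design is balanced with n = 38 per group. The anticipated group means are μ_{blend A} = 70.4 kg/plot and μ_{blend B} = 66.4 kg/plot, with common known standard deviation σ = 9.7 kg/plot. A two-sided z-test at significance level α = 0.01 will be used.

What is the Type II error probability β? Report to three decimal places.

β ≈ 0.782

Standardized effect: d = |μ_{blend A} − μ_{blend B}| / σ = |70.4 − 66.4| / 9.7 = 0.4124
Noncentrality parameter: δ = d·√(n/2) = 0.4124 × √(38/2) = 1.7975
Two-sided α = 0.01 → critical value z_{0.005} = 2.576.
Power = Φ(δ − 2.576) + Φ(−δ − 2.576) = Φ(-0.778) + Φ(-4.373) = 0.2182 + 0.0000 = 0.2182.
Type II error: β = 1 − power = 1 − 0.2182 = 0.7818.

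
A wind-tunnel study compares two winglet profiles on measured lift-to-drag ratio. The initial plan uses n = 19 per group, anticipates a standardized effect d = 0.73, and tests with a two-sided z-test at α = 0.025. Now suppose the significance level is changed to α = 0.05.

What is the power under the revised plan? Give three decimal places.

δ = d·√(n/2) = 0.73 × √(19/2) = 2.2500 (unchanged). New critical value: z_{0.025} = 1.960.
Revised power = Φ(δ − 1.960) + Φ(−δ − 1.960) = Φ(0.290) + Φ(-4.210) = 0.6141 + 0.0000 = 0.6141.

Power ≈ 0.614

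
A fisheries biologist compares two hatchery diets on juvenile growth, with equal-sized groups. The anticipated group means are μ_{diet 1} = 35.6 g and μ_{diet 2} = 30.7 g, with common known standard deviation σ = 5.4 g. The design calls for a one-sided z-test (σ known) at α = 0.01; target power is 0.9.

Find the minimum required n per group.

n = 32 per group

Standardized effect: d = |μ_{diet 1} − μ_{diet 2}| / σ = |35.6 − 30.7| / 5.4 = 0.9074
For power 0.9 need Φ(δ − z_{0.01}) = 0.9, so δ = z_{0.01} + z_{0.10} = 2.326 + 1.282 = 3.608.
δ = d·√(n/2) ⇒ n = 2(δ/d)² = 2 × (3.608 / 0.9074)² = 31.62.
Rounding up, n = 32 per group.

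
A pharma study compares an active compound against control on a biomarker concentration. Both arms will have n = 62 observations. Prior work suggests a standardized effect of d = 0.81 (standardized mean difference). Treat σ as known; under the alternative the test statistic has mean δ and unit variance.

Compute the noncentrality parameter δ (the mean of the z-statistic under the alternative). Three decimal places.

δ ≈ 4.510

The noncentrality parameter scales effect size by the design's sample-size factor: δ = d·√(n/2) = 0.81 × √(62/2) = 4.5099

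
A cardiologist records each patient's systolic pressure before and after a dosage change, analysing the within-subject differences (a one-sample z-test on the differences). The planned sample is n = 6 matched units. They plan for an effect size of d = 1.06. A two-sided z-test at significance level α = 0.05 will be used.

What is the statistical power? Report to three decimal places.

Power ≈ 0.738

Noncentrality parameter: λ = d·√n = 1.06 × √6 = 2.5965
Critical value for a two-sided test at α = 0.05: z_{α/2} = 1.960.
Power = Φ(λ − 1.960) + Φ(−λ − 1.960) = Φ(0.636) + Φ(-4.556) = 0.7378 + 0.0000 = 0.7378.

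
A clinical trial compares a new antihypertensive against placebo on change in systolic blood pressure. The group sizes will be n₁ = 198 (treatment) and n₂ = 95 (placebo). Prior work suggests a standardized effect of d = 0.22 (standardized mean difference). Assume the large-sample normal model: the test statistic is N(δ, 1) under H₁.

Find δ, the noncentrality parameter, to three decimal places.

δ ≈ 1.763

The noncentrality parameter scales effect size by the design's sample-size factor: δ = d / √(1/n₁ + 1/n₂) = 0.22 / √(1/198 + 1/95) = 1.7627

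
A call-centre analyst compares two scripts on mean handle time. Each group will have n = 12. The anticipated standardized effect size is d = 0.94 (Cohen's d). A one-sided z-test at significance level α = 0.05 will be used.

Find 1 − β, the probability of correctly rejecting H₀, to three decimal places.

Power ≈ 0.745

Noncentrality parameter: δ = d·√(n/2) = 0.94 × √(12/2) = 2.3025
One-sided α = 0.05 → critical value z_{0.05} = 1.645.
Power = Φ(δ − 1.645) = Φ(0.658) = 0.7446.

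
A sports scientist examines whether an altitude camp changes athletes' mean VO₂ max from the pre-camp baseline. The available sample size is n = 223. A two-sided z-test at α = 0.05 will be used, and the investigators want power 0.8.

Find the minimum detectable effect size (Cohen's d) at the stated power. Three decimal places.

d ≈ 0.188

Required noncentrality: δ = z_{0.025} + z_{0.20} = 1.960 + 0.842 = 2.802.
(Lower-tail contribution to power is negligible for δ > 0.)
δ = d·√n ⇒ d = δ/√n = 2.802/√223 = 0.1876.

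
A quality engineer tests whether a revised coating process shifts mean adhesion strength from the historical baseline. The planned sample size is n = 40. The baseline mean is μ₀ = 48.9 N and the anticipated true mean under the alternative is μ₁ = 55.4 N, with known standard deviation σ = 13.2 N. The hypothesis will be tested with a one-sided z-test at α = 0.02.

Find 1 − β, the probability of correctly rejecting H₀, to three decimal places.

Standardized effect: d = |μ₁ − μ₀| / σ = |55.4 − 48.9| / 13.2 = 0.4924
Noncentrality parameter: δ = d·√n = 0.4924 × √40 = 3.1144
Critical value for a one-sided test at α = 0.02: z_α = 2.054.
Power = Φ(δ − 2.054) = Φ(1.061) = 0.8556.

Power ≈ 0.856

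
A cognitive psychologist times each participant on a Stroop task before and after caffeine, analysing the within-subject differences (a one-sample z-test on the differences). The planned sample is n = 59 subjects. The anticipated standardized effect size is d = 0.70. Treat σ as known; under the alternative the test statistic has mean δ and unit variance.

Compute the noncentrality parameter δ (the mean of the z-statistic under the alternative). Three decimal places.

δ = d·√n = 0.70 × √59 = 5.3768

δ ≈ 5.377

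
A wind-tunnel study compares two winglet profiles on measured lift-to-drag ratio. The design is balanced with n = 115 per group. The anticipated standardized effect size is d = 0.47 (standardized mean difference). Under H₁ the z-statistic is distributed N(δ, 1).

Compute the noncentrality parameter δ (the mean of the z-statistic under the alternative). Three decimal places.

δ ≈ 3.564

The noncentrality parameter scales effect size by the design's sample-size factor: δ = d·√(n/2) = 0.47 × √(115/2) = 3.5640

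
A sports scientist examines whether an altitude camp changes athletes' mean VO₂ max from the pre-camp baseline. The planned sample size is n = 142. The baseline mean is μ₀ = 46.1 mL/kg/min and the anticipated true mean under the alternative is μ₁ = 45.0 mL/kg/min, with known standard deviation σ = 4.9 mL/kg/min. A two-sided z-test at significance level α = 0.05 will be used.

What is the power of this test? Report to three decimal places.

Power ≈ 0.763

Standardized effect: d = |μ₁ − μ₀| / σ = |45.0 − 46.1| / 4.9 = 0.2245
Noncentrality parameter: δ = d·√n = 0.2245 × √142 = 2.6751
Critical value for a two-sided test at α = 0.05: z_{α/2} = 1.960.
Power = Φ(δ − 1.960) + Φ(−δ − 1.960) = Φ(0.715) + Φ(-4.635) = 0.7627 + 0.0000 = 0.7627.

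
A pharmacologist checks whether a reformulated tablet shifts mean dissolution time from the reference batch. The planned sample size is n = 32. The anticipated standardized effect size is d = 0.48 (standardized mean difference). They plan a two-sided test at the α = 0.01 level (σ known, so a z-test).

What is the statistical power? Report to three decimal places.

Noncentrality parameter: δ = d·√n = 0.48 × √32 = 2.7153
Critical value for a two-sided test at α = 0.01: z_{α/2} = 2.576.
Power = Φ(δ − 2.576) + Φ(−δ − 2.576) = Φ(0.139) + Φ(-5.291) = 0.5555 + 0.0000 = 0.5555.

Power ≈ 0.555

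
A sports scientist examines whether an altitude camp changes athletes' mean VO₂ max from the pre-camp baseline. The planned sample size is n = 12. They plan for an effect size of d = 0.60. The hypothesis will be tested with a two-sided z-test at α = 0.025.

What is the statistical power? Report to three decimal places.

Power ≈ 0.435

Noncentrality parameter: δ = d·√n = 0.60 × √12 = 2.0785
Critical value for a two-sided test at α = 0.025: z_{α/2} = 2.241.
Power = Φ(δ − 2.241) + Φ(−δ − 2.241) = Φ(-0.163) + Φ(-4.320) = 0.4353 + 0.0000 = 0.4353.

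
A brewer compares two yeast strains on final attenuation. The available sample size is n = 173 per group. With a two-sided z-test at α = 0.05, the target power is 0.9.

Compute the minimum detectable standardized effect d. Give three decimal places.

d ≈ 0.349

Need Φ(δ − 1.960) = 0.9, so δ = 1.960 + 1.282 = 3.242.
(The second rejection-region term Φ(−δ − z_{α/2}) is negligible and dropped.)
δ = d·√(n/2) ⇒ d = δ/√(n/2) = 3.242/√(173/2) = 0.3485.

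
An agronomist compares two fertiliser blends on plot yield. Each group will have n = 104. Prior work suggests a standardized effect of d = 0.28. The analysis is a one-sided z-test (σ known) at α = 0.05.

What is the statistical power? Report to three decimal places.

Noncentrality parameter: δ = d·√(n/2) = 0.28 × √(104/2) = 2.0191
One-sided α = 0.05 → critical value z_{0.05} = 1.645.
Power = P(Z > 1.645 − δ) = Φ(0.374) = 0.6459.

Power ≈ 0.646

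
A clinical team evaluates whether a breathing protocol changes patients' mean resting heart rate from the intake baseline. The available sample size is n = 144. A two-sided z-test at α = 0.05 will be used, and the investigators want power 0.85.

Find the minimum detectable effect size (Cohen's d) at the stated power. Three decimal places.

d ≈ 0.250

Need Φ(δ − 1.960) = 0.85, so δ = 1.960 + 1.036 = 2.996.
(Lower-tail contribution to power is negligible for δ > 0.)
δ = d·√n ⇒ d = δ/√n = 2.996/√144 = 0.2497.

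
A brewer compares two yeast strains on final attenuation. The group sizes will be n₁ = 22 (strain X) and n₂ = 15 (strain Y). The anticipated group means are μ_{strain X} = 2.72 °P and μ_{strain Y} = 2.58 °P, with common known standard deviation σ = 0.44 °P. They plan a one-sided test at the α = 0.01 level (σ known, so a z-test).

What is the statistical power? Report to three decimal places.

Standardized effect: d = |μ_{strain X} − μ_{strain Y}| / σ = |2.72 − 2.58| / 0.44 = 0.3182
Noncentrality parameter: δ = d / √(1/n₁ + 1/n₂) = 0.3182 / √(1/22 + 1/15) = 0.9502
Critical value for a one-sided test at α = 0.01: z_α = 2.326.
Power = P(Z > 2.326 − δ) = Φ(-1.376) = 0.0844.

Power ≈ 0.084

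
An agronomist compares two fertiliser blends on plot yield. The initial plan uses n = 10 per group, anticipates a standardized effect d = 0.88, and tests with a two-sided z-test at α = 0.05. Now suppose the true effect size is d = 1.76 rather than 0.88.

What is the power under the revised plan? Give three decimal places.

With d = 1.76: δ = d·√(n/2) = 1.76 × √(10/2) = 3.9355. Critical value z_{0.025} = 1.960.
Revised power = Φ(δ − 1.960) + Φ(−δ − 1.960) = Φ(1.976) + Φ(-5.895) = 0.9759 + 0.0000 = 0.9759.

Power ≈ 0.976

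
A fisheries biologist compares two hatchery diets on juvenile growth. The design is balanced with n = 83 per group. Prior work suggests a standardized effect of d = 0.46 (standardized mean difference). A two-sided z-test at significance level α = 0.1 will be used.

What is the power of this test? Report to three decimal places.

Noncentrality parameter: δ = d·√(n/2) = 0.46 × √(83/2) = 2.9633
Critical value for a two-sided test at α = 0.1: z_{α/2} = 1.645.
Power = Φ(δ − 1.645) + Φ(−δ − 1.645) = Φ(1.318) + Φ(-4.608) = 0.9063 + 0.0000 = 0.9063.

Power ≈ 0.906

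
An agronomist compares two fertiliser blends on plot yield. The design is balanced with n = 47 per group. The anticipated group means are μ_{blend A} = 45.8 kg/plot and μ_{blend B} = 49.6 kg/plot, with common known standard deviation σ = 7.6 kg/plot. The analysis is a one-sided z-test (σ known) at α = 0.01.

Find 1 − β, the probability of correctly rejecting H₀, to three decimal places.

Power ≈ 0.539

Standardized effect: d = |μ_{blend A} − μ_{blend B}| / σ = |45.8 − 49.6| / 7.6 = 0.5000
Noncentrality parameter: δ = d·√(n/2) = 0.5000 × √(47/2) = 2.4238
One-sided α = 0.01 → critical value z_{0.01} = 2.326.
Power = P(Z > 2.326 − δ) = Φ(0.097) = 0.5388.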